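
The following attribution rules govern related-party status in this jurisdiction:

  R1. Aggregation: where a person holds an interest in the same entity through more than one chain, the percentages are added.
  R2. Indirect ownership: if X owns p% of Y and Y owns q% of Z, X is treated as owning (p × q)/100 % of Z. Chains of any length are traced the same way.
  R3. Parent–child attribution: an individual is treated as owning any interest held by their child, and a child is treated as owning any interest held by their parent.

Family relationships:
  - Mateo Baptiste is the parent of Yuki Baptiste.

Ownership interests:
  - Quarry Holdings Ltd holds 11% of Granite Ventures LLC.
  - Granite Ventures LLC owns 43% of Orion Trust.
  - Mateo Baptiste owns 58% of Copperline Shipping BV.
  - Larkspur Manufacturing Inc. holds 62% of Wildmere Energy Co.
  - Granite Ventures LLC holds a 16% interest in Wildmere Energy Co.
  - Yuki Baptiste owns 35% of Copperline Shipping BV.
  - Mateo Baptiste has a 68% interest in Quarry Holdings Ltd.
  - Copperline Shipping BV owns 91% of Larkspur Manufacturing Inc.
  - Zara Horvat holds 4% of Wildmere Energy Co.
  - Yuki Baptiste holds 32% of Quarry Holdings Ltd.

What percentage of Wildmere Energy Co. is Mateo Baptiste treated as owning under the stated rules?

54.2306%

By parent–child attribution (R3), Mateo Baptiste is treated as also owning Yuki Baptiste's interest in Quarry Holdings Ltd, giving 68% + 32% = 100%.
By parent–child attribution (R3), Mateo Baptiste is treated as also owning Yuki Baptiste's interest in Copperline Shipping BV, giving 58% + 35% = 93%.
Chain via Quarry Holdings Ltd → Granite Ventures LLC (R2): 100% × 11% × 16% = 1.76% of Wildmere Energy Co.
Chain via Copperline Shipping BV → Larkspur Manufacturing Inc. (R2): 93% × 91% × 62% = 52.4706% of Wildmere Energy Co.
Aggregating (R1): 1.76% + 52.4706% = 54.2306%.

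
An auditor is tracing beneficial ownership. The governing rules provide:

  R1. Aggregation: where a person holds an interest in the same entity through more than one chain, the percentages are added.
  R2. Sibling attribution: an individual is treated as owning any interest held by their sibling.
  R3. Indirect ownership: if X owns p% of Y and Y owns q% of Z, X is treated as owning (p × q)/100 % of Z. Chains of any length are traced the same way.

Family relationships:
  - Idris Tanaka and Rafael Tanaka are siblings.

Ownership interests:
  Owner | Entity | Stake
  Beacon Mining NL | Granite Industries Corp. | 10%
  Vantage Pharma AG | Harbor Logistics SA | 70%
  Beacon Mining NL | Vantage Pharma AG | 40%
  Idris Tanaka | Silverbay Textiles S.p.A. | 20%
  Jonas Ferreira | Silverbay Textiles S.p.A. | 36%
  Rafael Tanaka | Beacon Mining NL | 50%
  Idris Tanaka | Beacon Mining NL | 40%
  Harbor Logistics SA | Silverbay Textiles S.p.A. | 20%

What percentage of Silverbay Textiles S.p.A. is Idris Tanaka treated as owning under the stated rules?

By sibling attribution (R2), Idris Tanaka is treated as also owning Rafael Tanaka's interest in Beacon Mining NL, giving 40% + 50% = 90%.
Chain via Beacon Mining NL → Vantage Pharma AG → Harbor Logistics SA (R3): 90% × 40% × 70% × 20% = 5.04% of Silverbay Textiles S.p.A.
Direct interest in Silverbay Textiles S.p.A: 20%.
Aggregating (R1): 5.04% + 20% = 25.04%.

25.04%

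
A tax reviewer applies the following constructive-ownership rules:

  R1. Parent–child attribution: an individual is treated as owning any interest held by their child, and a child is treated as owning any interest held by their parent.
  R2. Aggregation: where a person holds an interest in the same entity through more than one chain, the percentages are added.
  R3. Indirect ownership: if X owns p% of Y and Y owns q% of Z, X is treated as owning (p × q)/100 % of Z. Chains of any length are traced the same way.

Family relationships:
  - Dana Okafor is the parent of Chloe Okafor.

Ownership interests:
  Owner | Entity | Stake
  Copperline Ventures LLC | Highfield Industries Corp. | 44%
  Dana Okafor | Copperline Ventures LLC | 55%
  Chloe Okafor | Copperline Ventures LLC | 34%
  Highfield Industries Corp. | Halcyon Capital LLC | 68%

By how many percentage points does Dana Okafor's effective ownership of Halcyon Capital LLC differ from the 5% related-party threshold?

21.6288

By parent–child attribution (R1), Dana Okafor is treated as also owning Chloe Okafor's interest in Copperline Ventures LLC, giving 55% + 34% = 89%.
Chain via Copperline Ventures LLC → Highfield Industries Corp. (R3): 89% × 44% × 68% = 26.6288% of Halcyon Capital LLC.
26.6288% exceeds the 5% threshold by 21.6288 percentage points.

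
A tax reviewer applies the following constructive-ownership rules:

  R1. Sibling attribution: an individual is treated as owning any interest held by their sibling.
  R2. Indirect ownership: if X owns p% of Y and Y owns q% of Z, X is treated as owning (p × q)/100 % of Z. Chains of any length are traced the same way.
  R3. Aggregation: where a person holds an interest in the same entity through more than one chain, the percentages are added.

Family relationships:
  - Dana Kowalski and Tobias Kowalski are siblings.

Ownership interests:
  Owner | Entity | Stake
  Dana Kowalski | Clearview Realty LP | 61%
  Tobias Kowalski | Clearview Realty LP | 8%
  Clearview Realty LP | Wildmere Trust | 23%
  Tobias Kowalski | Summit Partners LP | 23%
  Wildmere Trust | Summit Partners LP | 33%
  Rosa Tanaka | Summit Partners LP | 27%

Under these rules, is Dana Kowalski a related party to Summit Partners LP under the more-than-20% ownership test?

Yes

By sibling attribution (R1), Dana Kowalski is treated as also owning Tobias Kowalski's interest in Clearview Realty LP, giving 61% + 8% = 69%.
By sibling attribution (R1), Dana Kowalski is treated as owning Tobias Kowalski's 23% interest in Summit Partners LP.
Chain via Clearview Realty LP → Wildmere Trust (R2): 69% × 23% × 33% = 5.2371% of Summit Partners LP.
Direct interest in Summit Partners LP: 23%.
Aggregating (R3): 5.2371% + 23% = 28.2371%.
28.2371% exceeds the 20% threshold, so Dana is a related party to Summit Partners LP.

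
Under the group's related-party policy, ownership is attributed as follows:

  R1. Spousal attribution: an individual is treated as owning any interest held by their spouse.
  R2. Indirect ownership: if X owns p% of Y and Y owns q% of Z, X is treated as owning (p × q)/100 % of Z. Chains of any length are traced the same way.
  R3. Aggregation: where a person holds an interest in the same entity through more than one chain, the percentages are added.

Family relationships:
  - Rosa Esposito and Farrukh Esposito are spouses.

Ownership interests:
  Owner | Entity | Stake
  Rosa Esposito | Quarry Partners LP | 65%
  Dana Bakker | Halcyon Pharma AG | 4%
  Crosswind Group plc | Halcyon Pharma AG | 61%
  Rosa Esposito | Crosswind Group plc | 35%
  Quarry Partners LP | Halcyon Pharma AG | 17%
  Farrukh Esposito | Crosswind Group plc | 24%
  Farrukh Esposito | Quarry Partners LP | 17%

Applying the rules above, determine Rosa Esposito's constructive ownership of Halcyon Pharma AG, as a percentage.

49.93%

By spousal attribution (R1), Rosa Esposito is treated as also owning Farrukh Esposito's interest in Quarry Partners LP, giving 65% + 17% = 82%.
By spousal attribution (R1), Rosa Esposito is treated as also owning Farrukh Esposito's interest in Crosswind Group plc, giving 35% + 24% = 59%.
Chain via Quarry Partners LP (R2): 82% × 17% = 13.94% of Halcyon Pharma AG.
Chain via Crosswind Group plc (R2): 59% × 61% = 35.99% of Halcyon Pharma AG.
Aggregating (R3): 13.94% + 35.99% = 49.93%.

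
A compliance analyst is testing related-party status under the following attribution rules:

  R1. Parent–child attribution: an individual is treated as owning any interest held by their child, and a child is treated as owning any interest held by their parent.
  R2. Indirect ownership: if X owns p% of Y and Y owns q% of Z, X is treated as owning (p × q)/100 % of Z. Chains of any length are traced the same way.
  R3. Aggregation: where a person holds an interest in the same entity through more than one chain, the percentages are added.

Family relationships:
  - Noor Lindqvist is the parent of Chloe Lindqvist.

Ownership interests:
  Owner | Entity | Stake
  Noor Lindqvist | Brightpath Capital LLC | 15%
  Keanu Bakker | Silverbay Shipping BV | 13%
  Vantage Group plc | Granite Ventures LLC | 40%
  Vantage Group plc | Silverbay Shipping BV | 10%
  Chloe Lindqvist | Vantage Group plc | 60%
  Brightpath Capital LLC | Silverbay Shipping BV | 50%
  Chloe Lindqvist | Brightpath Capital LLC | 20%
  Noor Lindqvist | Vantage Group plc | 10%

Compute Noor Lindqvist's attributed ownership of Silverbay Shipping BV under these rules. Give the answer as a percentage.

By parent–child attribution (R1), Noor Lindqvist is treated as also owning Chloe Lindqvist's interest in Brightpath Capital LLC, giving 15% + 20% = 35%.
By parent–child attribution (R1), Noor Lindqvist is treated as also owning Chloe Lindqvist's interest in Vantage Group plc, giving 10% + 60% = 70%.
Chain via Brightpath Capital LLC (R2): 35% × 50% = 17.5% of Silverbay Shipping BV.
Chain via Vantage Group plc (R2): 70% × 10% = 7% of Silverbay Shipping BV.
Aggregating (R3): 17.5% + 7% = 24.5%.

24.5%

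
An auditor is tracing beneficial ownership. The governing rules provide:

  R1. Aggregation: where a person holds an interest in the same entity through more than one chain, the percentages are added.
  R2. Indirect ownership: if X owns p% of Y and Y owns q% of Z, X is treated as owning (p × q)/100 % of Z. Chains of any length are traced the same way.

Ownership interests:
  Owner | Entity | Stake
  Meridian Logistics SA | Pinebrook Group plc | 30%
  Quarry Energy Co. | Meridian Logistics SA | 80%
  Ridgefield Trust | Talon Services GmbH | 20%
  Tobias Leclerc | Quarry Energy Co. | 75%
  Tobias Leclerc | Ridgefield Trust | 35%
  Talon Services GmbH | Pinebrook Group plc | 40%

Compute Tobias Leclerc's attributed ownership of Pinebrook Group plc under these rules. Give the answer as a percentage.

20.8%

Chain via Quarry Energy Co. → Meridian Logistics SA (R2): 75% × 80% × 30% = 18% of Pinebrook Group plc.
Chain via Ridgefield Trust → Talon Services GmbH (R2): 35% × 20% × 40% = 2.8% of Pinebrook Group plc.
Aggregating (R1): 18% + 2.8% = 20.8%.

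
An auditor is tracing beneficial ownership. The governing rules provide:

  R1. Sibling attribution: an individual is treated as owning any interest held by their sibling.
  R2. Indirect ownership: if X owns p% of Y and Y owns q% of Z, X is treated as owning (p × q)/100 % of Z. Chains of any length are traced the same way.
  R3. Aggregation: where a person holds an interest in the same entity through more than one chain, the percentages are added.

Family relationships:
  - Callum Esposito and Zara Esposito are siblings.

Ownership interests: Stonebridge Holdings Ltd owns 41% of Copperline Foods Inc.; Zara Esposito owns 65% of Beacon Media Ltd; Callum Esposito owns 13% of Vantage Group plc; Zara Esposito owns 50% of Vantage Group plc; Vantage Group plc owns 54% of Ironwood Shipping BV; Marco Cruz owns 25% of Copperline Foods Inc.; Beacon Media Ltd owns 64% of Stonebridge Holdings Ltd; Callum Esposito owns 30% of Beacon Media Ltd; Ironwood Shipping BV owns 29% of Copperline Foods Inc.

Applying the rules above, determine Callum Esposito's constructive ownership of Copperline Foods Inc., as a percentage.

34.7938%

By sibling attribution (R1), Callum Esposito is treated as also owning Zara Esposito's interest in Vantage Group plc, giving 13% + 50% = 63%.
By sibling attribution (R1), Callum Esposito is treated as also owning Zara Esposito's interest in Beacon Media Ltd, giving 30% + 65% = 95%.
Chain via Vantage Group plc → Ironwood Shipping BV (R2): 63% × 54% × 29% = 9.8658% of Copperline Foods Inc.
Chain via Beacon Media Ltd → Stonebridge Holdings Ltd (R2): 95% × 64% × 41% = 24.928% of Copperline Foods Inc.
Aggregating (R3): 9.8658% + 24.928% = 34.7938%.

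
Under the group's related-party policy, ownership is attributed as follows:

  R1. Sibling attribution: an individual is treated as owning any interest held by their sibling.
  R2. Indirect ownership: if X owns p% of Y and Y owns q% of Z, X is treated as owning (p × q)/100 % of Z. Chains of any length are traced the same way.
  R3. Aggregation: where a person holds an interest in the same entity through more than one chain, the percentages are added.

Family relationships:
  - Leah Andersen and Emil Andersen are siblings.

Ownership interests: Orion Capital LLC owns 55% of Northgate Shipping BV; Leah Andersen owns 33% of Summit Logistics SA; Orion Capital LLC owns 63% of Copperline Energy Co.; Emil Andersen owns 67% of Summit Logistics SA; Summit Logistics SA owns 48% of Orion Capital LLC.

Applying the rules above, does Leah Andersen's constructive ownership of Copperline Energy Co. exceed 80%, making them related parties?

No

By sibling attribution (R1), Leah Andersen is treated as also owning Emil Andersen's interest in Summit Logistics SA, giving 33% + 67% = 100%.
Chain via Summit Logistics SA → Orion Capital LLC (R2): 100% × 48% × 63% = 30.24% of Copperline Energy Co.
30.24% does not exceed the 80% threshold, so Leah is not a related party to Copperline Energy Co.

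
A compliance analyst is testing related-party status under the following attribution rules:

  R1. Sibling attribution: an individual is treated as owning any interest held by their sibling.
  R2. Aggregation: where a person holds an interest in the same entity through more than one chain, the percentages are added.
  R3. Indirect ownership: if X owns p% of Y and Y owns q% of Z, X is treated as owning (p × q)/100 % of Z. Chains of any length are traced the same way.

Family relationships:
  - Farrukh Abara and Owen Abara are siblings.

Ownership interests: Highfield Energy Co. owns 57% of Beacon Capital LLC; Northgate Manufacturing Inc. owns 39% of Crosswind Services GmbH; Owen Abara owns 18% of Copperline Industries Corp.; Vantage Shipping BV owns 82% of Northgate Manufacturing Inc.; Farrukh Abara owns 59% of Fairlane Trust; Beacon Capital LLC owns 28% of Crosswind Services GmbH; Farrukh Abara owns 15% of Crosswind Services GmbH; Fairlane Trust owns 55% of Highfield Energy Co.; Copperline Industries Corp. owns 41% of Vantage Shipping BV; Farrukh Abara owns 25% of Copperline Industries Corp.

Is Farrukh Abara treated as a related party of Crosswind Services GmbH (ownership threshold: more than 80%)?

By sibling attribution (R1), Farrukh Abara is treated as also owning Owen Abara's interest in Copperline Industries Corp, giving 25% + 18% = 43%.
Chain via Fairlane Trust → Highfield Energy Co. → Beacon Capital LLC (R3): 59% × 55% × 57% × 28% = 5.17902% of Crosswind Services GmbH.
Chain via Copperline Industries Corp. → Vantage Shipping BV → Northgate Manufacturing Inc. (R3): 43% × 41% × 82% × 39% = 5.638074% of Crosswind Services GmbH.
Direct interest in Crosswind Services GmbH: 15%.
Aggregating (R2): 5.17902% + 5.638074% + 15% = 25.817094%.
25.817094% does not exceed the 80% threshold, so Farrukh is not a related party to Crosswind Services GmbH.

No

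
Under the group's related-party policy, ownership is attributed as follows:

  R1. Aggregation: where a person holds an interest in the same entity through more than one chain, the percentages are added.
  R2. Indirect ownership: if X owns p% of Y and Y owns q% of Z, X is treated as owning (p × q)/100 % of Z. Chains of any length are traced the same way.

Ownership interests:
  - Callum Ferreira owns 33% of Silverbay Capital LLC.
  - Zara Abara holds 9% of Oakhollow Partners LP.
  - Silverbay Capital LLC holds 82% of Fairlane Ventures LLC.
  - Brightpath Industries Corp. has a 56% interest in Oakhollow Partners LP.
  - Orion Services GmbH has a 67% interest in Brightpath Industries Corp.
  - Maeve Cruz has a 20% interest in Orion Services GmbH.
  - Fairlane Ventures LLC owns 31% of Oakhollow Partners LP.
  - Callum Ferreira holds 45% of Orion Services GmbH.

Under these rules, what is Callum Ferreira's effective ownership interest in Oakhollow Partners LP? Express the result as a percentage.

25.2726%

Chain via Orion Services GmbH → Brightpath Industries Corp. (R2): 45% × 67% × 56% = 16.884% of Oakhollow Partners LP.
Chain via Silverbay Capital LLC → Fairlane Ventures LLC (R2): 33% × 82% × 31% = 8.3886% of Oakhollow Partners LP.
Aggregating (R1): 16.884% + 8.3886% = 25.2726%.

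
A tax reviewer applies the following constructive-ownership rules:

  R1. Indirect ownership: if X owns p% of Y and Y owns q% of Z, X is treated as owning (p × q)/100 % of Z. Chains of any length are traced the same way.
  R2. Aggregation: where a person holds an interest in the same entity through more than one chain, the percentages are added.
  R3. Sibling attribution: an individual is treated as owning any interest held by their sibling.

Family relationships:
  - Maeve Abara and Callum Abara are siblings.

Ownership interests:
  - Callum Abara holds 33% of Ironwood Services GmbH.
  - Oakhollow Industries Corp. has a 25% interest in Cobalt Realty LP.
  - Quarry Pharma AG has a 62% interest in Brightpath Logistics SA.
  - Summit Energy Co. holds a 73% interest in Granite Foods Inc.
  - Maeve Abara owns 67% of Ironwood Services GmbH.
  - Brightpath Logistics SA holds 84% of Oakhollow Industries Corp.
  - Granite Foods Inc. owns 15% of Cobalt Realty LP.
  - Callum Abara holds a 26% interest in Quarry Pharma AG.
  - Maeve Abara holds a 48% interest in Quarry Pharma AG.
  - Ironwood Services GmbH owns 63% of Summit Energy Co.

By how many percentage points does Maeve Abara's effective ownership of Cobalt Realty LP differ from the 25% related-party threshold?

By sibling attribution (R3), Maeve Abara is treated as also owning Callum Abara's interest in Ironwood Services GmbH, giving 67% + 33% = 100%.
By sibling attribution (R3), Maeve Abara is treated as also owning Callum Abara's interest in Quarry Pharma AG, giving 48% + 26% = 74%.
Chain via Ironwood Services GmbH → Summit Energy Co. → Granite Foods Inc. (R1): 100% × 63% × 73% × 15% = 6.8985% of Cobalt Realty LP.
Chain via Quarry Pharma AG → Brightpath Logistics SA → Oakhollow Industries Corp. (R1): 74% × 62% × 84% × 25% = 9.6348% of Cobalt Realty LP.
Aggregating (R2): 6.8985% + 9.6348% = 16.5333%.
16.5333% falls short of the 25% threshold by 8.4667 percentage points.

8.4667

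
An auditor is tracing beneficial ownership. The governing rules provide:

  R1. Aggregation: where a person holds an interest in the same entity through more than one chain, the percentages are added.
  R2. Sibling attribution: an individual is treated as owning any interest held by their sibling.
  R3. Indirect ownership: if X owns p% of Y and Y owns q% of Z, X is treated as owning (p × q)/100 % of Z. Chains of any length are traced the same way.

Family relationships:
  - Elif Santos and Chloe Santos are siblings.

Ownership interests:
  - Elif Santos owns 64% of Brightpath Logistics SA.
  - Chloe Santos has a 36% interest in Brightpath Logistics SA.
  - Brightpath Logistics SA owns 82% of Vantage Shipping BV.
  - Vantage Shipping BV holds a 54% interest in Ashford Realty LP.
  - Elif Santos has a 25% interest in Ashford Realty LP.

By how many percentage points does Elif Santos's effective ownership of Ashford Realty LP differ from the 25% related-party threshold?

By sibling attribution (R2), Elif Santos is treated as also owning Chloe Santos's interest in Brightpath Logistics SA, giving 64% + 36% = 100%.
Chain via Brightpath Logistics SA → Vantage Shipping BV (R3): 100% × 82% × 54% = 44.28% of Ashford Realty LP.
Direct interest in Ashford Realty LP: 25%.
Aggregating (R1): 44.28% + 25% = 69.28%.
69.28% exceeds the 25% threshold by 44.28 percentage points.

44.28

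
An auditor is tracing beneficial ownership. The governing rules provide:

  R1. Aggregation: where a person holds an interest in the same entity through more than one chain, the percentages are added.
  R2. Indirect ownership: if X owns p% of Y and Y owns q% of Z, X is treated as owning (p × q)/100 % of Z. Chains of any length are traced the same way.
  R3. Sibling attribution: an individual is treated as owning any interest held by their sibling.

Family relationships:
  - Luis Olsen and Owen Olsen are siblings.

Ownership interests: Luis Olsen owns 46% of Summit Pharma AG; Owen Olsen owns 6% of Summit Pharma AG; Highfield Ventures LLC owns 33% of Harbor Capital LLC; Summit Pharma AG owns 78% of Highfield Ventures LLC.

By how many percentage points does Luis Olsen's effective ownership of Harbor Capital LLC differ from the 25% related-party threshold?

By sibling attribution (R3), Luis Olsen is treated as also owning Owen Olsen's interest in Summit Pharma AG, giving 46% + 6% = 52%.
Chain via Summit Pharma AG → Highfield Ventures LLC (R2): 52% × 78% × 33% = 13.3848% of Harbor Capital LLC.
13.3848% falls short of the 25% threshold by 11.6152 percentage points.

11.6152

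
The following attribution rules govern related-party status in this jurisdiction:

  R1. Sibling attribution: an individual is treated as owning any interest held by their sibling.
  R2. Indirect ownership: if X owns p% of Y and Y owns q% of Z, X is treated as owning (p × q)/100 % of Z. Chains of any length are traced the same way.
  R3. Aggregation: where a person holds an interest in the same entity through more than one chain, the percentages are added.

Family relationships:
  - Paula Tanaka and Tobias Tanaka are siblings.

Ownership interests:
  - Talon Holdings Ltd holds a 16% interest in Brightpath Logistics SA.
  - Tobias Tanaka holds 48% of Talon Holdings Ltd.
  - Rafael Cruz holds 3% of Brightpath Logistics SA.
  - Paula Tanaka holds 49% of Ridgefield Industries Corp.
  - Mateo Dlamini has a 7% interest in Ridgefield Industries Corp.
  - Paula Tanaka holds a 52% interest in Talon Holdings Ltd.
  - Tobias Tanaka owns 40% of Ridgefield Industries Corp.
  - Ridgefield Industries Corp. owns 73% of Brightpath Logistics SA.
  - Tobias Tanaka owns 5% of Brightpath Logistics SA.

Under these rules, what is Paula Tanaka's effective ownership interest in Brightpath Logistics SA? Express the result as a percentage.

85.97%

By sibling attribution (R1), Paula Tanaka is treated as also owning Tobias Tanaka's interest in Ridgefield Industries Corp, giving 49% + 40% = 89%.
By sibling attribution (R1), Paula Tanaka is treated as also owning Tobias Tanaka's interest in Talon Holdings Ltd, giving 52% + 48% = 100%.
By sibling attribution (R1), Paula Tanaka is treated as owning Tobias Tanaka's 5% interest in Brightpath Logistics SA.
Chain via Ridgefield Industries Corp. (R2): 89% × 73% = 64.97% of Brightpath Logistics SA.
Chain via Talon Holdings Ltd (R2): 100% × 16% = 16% of Brightpath Logistics SA.
Direct interest in Brightpath Logistics SA: 5%.
Aggregating (R3): 64.97% + 16% + 5% = 85.97%.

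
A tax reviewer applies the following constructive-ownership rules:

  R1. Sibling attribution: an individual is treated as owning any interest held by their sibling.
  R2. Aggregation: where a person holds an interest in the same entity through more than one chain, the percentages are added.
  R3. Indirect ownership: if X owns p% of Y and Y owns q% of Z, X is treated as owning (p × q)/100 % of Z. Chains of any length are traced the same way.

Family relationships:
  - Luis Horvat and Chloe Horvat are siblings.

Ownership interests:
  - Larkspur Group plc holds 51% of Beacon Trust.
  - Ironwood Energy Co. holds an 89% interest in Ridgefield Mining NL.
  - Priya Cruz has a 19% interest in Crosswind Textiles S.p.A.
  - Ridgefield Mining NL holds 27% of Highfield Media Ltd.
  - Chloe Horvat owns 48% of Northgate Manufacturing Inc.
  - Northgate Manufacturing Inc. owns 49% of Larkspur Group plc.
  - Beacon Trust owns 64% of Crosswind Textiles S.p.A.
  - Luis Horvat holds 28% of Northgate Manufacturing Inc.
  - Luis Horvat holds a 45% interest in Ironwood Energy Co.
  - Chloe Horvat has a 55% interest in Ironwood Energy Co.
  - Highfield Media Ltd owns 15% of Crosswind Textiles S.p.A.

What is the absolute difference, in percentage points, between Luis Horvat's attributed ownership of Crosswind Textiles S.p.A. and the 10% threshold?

By sibling attribution (R1), Luis Horvat is treated as also owning Chloe Horvat's interest in Ironwood Energy Co, giving 45% + 55% = 100%.
By sibling attribution (R1), Luis Horvat is treated as also owning Chloe Horvat's interest in Northgate Manufacturing Inc, giving 28% + 48% = 76%.
Chain via Ironwood Energy Co. → Ridgefield Mining NL → Highfield Media Ltd (R3): 100% × 89% × 27% × 15% = 3.6045% of Crosswind Textiles S.p.A.
Chain via Northgate Manufacturing Inc. → Larkspur Group plc → Beacon Trust (R3): 76% × 49% × 51% × 64% = 12.155136% of Crosswind Textiles S.p.A.
Aggregating (R2): 3.6045% + 12.155136% = 15.759636%.
15.759636% exceeds the 10% threshold by 5.759636 percentage points.

5.759636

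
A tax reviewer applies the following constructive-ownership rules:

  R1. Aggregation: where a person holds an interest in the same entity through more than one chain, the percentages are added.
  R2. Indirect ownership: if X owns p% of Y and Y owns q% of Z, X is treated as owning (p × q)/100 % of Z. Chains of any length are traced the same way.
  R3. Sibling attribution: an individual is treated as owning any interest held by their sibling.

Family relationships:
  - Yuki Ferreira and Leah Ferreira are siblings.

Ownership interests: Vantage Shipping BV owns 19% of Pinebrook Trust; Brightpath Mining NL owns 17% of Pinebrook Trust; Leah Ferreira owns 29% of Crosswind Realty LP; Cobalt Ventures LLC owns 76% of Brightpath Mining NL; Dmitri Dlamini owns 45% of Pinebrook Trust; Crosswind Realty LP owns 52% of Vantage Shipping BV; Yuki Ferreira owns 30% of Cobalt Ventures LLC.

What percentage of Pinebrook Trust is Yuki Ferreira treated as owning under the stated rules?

6.7412%

By sibling attribution (R3), Yuki Ferreira is treated as owning Leah Ferreira's 29% interest in Crosswind Realty LP.
Chain via Cobalt Ventures LLC → Brightpath Mining NL (R2): 30% × 76% × 17% = 3.876% of Pinebrook Trust.
Chain via Crosswind Realty LP → Vantage Shipping BV (R2): 29% × 52% × 19% = 2.8652% of Pinebrook Trust.
Aggregating (R1): 3.876% + 2.8652% = 6.7412%.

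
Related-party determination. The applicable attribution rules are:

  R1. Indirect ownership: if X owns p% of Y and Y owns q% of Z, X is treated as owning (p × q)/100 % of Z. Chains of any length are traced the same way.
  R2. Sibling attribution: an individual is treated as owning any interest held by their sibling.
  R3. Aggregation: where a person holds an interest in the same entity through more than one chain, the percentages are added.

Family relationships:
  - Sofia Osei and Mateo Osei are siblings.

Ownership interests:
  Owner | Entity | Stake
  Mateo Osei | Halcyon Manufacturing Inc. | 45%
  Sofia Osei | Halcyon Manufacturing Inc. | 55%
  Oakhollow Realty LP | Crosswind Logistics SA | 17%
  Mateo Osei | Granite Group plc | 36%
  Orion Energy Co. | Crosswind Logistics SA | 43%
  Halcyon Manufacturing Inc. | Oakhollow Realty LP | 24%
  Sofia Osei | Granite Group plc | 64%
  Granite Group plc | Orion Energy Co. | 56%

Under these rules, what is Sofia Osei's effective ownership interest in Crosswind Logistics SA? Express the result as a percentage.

28.16%

By sibling attribution (R2), Sofia Osei is treated as also owning Mateo Osei's interest in Halcyon Manufacturing Inc, giving 55% + 45% = 100%.
By sibling attribution (R2), Sofia Osei is treated as also owning Mateo Osei's interest in Granite Group plc, giving 64% + 36% = 100%.
Chain via Halcyon Manufacturing Inc. → Oakhollow Realty LP (R1): 100% × 24% × 17% = 4.08% of Crosswind Logistics SA.
Chain via Granite Group plc → Orion Energy Co. (R1): 100% × 56% × 43% = 24.08% of Crosswind Logistics SA.
Aggregating (R3): 4.08% + 24.08% = 28.16%.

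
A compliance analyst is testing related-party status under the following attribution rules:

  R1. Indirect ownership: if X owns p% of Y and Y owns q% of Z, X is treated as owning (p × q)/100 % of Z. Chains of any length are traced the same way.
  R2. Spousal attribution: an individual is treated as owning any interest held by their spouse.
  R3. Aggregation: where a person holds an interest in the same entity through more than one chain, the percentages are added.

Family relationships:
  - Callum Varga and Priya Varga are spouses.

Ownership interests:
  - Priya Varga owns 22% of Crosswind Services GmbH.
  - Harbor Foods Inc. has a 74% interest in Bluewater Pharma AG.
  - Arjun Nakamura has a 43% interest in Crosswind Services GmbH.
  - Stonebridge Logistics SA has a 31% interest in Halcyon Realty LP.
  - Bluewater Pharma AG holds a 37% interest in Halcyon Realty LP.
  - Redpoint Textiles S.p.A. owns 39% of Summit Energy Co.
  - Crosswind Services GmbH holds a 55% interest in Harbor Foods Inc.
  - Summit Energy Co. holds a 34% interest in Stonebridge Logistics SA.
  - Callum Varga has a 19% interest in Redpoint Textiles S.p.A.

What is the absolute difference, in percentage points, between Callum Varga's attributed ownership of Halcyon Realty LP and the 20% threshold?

15.906006

By spousal attribution (R2), Callum Varga is treated as owning Priya Varga's 22% interest in Crosswind Services GmbH.
Chain via Redpoint Textiles S.p.A. → Summit Energy Co. → Stonebridge Logistics SA (R1): 19% × 39% × 34% × 31% = 0.781014% of Halcyon Realty LP.
Chain via Crosswind Services GmbH → Harbor Foods Inc. → Bluewater Pharma AG (R1): 22% × 55% × 74% × 37% = 3.31298% of Halcyon Realty LP.
Aggregating (R3): 0.781014% + 3.31298% = 4.093994%.
4.093994% falls short of the 20% threshold by 15.906006 percentage points.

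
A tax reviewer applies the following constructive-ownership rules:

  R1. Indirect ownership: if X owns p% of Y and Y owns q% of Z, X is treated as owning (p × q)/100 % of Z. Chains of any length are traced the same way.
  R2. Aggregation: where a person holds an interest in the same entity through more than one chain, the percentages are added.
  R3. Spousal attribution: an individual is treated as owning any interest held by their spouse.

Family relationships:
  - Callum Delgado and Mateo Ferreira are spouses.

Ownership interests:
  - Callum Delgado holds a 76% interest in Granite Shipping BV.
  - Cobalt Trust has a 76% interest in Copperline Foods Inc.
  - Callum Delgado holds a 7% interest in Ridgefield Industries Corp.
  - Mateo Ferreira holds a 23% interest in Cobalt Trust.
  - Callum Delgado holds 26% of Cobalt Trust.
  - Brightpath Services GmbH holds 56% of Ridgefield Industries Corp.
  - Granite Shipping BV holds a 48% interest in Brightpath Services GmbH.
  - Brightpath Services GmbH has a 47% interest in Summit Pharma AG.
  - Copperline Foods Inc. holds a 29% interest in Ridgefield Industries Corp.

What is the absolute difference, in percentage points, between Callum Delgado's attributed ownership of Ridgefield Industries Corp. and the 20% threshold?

By spousal attribution (R3), Callum Delgado is treated as also owning Mateo Ferreira's interest in Cobalt Trust, giving 26% + 23% = 49%.
Chain via Granite Shipping BV → Brightpath Services GmbH (R1): 76% × 48% × 56% = 20.4288% of Ridgefield Industries Corp.
Chain via Cobalt Trust → Copperline Foods Inc. (R1): 49% × 76% × 29% = 10.7996% of Ridgefield Industries Corp.
Direct interest in Ridgefield Industries Corp: 7%.
Aggregating (R2): 20.4288% + 10.7996% + 7% = 38.2284%.
38.2284% exceeds the 20% threshold by 18.2284 percentage points.

18.2284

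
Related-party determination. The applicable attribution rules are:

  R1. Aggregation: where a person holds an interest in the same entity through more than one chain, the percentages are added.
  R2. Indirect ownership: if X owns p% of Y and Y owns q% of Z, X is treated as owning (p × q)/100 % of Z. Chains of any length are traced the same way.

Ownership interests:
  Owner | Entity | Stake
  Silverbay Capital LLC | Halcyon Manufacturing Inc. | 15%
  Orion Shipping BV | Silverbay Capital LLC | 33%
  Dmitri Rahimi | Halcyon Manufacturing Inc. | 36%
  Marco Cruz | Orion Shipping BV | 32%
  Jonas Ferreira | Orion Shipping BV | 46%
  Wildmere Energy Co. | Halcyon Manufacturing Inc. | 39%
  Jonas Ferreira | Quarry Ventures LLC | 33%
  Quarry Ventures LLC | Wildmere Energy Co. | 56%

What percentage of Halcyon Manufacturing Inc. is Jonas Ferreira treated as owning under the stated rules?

Chain via Orion Shipping BV → Silverbay Capital LLC (R2): 46% × 33% × 15% = 2.277% of Halcyon Manufacturing Inc.
Chain via Quarry Ventures LLC → Wildmere Energy Co. (R2): 33% × 56% × 39% = 7.2072% of Halcyon Manufacturing Inc.
Aggregating (R1): 2.277% + 7.2072% = 9.4842%.

9.4842%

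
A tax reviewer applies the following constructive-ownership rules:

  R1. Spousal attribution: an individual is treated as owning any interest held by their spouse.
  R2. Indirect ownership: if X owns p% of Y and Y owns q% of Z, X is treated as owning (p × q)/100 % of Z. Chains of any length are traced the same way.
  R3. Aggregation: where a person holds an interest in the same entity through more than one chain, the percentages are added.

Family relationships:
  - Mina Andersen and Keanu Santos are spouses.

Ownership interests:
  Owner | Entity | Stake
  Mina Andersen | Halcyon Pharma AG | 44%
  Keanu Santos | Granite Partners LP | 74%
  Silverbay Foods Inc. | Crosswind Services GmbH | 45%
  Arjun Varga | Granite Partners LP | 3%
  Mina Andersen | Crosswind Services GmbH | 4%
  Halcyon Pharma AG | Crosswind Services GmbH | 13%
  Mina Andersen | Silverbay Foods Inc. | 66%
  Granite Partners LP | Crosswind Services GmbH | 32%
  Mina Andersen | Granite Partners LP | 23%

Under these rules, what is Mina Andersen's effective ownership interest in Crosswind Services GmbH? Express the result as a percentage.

By spousal attribution (R1), Mina Andersen is treated as also owning Keanu Santos's interest in Granite Partners LP, giving 23% + 74% = 97%.
Chain via Halcyon Pharma AG (R2): 44% × 13% = 5.72% of Crosswind Services GmbH.
Chain via Silverbay Foods Inc. (R2): 66% × 45% = 29.7% of Crosswind Services GmbH.
Chain via Granite Partners LP (R2): 97% × 32% = 31.04% of Crosswind Services GmbH.
Direct interest in Crosswind Services GmbH: 4%.
Aggregating (R3): 5.72% + 29.7% + 31.04% + 4% = 70.46%.

70.46%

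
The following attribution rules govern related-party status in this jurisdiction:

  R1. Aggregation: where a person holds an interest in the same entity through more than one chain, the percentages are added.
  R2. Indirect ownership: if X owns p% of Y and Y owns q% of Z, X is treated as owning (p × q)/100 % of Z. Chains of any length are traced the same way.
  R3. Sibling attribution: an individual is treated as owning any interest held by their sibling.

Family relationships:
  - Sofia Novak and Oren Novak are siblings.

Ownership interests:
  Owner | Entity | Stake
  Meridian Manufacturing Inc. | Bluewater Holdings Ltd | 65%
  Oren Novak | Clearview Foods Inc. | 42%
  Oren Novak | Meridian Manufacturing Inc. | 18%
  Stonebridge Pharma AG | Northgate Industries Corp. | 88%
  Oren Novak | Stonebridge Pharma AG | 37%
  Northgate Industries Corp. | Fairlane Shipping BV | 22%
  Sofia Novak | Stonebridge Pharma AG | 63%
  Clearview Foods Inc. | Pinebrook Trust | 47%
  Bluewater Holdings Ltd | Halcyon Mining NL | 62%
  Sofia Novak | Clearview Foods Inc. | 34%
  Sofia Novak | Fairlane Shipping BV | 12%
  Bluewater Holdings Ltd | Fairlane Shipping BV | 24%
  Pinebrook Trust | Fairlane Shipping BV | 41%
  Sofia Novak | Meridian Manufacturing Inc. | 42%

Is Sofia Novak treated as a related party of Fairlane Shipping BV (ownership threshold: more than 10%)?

By sibling attribution (R3), Sofia Novak is treated as also owning Oren Novak's interest in Stonebridge Pharma AG, giving 63% + 37% = 100%.
By sibling attribution (R3), Sofia Novak is treated as also owning Oren Novak's interest in Meridian Manufacturing Inc, giving 42% + 18% = 60%.
By sibling attribution (R3), Sofia Novak is treated as also owning Oren Novak's interest in Clearview Foods Inc, giving 34% + 42% = 76%.
Chain via Stonebridge Pharma AG → Northgate Industries Corp. (R2): 100% × 88% × 22% = 19.36% of Fairlane Shipping BV.
Chain via Meridian Manufacturing Inc. → Bluewater Holdings Ltd (R2): 60% × 65% × 24% = 9.36% of Fairlane Shipping BV.
Chain via Clearview Foods Inc. → Pinebrook Trust (R2): 76% × 47% × 41% = 14.6452% of Fairlane Shipping BV.
Direct interest in Fairlane Shipping BV: 12%.
Aggregating (R1): 19.36% + 9.36% + 14.6452% + 12% = 55.3652%.
55.3652% exceeds the 10% threshold, so Sofia is a related party to Fairlane Shipping BV.

Yes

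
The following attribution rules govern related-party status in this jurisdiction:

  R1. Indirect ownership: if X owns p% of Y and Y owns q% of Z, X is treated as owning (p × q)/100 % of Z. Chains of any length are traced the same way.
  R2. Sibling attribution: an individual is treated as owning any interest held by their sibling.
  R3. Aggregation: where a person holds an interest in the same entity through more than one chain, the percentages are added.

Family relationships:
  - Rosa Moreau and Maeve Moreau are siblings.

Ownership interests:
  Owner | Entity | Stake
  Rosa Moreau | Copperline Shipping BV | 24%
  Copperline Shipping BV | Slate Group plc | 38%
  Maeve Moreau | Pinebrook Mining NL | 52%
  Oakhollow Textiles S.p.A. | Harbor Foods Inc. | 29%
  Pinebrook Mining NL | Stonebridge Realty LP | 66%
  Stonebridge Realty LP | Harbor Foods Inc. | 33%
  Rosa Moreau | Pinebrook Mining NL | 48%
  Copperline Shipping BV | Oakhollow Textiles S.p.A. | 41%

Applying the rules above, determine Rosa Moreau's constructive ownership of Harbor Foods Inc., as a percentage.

By sibling attribution (R2), Rosa Moreau is treated as also owning Maeve Moreau's interest in Pinebrook Mining NL, giving 48% + 52% = 100%.
Chain via Pinebrook Mining NL → Stonebridge Realty LP (R1): 100% × 66% × 33% = 21.78% of Harbor Foods Inc.
Chain via Copperline Shipping BV → Oakhollow Textiles S.p.A. (R1): 24% × 41% × 29% = 2.8536% of Harbor Foods Inc.
Aggregating (R3): 21.78% + 2.8536% = 24.6336%.

24.6336%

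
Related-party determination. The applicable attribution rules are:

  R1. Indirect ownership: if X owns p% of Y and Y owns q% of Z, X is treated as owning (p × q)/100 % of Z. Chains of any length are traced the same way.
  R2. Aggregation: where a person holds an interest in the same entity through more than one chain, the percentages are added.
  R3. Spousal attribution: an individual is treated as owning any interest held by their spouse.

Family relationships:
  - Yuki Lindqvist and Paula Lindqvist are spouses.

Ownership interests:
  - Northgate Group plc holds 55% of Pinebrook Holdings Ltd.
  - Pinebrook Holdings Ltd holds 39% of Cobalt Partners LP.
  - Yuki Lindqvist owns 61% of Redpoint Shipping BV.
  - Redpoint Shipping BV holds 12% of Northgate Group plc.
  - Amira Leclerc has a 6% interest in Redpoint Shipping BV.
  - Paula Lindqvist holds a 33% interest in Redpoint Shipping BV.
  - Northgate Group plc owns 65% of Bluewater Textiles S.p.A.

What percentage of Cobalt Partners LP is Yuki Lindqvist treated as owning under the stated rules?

By spousal attribution (R3), Yuki Lindqvist is treated as also owning Paula Lindqvist's interest in Redpoint Shipping BV, giving 61% + 33% = 94%.
Chain via Redpoint Shipping BV → Northgate Group plc → Pinebrook Holdings Ltd (R1): 94% × 12% × 55% × 39% = 2.41956% of Cobalt Partners LP.

2.41956%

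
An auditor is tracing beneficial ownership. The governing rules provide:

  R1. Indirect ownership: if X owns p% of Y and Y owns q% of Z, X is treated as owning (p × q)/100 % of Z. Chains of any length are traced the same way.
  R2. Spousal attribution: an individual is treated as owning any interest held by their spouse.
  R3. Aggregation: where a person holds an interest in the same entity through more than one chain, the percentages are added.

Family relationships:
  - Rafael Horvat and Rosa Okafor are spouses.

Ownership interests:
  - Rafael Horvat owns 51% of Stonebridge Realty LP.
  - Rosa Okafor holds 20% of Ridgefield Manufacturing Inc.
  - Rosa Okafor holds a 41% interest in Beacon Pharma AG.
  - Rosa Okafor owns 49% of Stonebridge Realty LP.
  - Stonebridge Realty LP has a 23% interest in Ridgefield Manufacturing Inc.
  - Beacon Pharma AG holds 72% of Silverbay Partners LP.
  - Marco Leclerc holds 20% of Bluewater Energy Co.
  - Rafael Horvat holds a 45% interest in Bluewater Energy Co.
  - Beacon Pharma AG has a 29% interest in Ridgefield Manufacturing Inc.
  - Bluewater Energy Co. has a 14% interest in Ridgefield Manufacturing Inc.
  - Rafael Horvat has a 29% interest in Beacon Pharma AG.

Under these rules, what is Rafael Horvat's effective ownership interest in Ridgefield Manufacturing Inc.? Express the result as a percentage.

69.6%

By spousal attribution (R2), Rafael Horvat is treated as also owning Rosa Okafor's interest in Stonebridge Realty LP, giving 51% + 49% = 100%.
By spousal attribution (R2), Rafael Horvat is treated as also owning Rosa Okafor's interest in Beacon Pharma AG, giving 29% + 41% = 70%.
By spousal attribution (R2), Rafael Horvat is treated as owning Rosa Okafor's 20% interest in Ridgefield Manufacturing Inc.
Chain via Bluewater Energy Co. (R1): 45% × 14% = 6.3% of Ridgefield Manufacturing Inc.
Chain via Stonebridge Realty LP (R1): 100% × 23% = 23% of Ridgefield Manufacturing Inc.
Chain via Beacon Pharma AG (R1): 70% × 29% = 20.3% of Ridgefield Manufacturing Inc.
Direct interest in Ridgefield Manufacturing Inc: 20%.
Aggregating (R3): 6.3% + 23% + 20.3% + 20% = 69.6%.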